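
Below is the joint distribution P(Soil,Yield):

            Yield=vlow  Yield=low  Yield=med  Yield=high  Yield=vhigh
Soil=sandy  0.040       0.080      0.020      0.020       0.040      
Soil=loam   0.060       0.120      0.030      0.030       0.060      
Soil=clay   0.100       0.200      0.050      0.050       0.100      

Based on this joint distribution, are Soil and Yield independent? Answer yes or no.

Every cell satisfies P(Soil,Yield) = P(Soil)·P(Yield). For instance P(Soil=clay) = 0.500, P(Yield=vhigh) = 0.200, and 0.500×0.200 = 0.100 matches the joint entry. So Soil and Yield are independent.

yes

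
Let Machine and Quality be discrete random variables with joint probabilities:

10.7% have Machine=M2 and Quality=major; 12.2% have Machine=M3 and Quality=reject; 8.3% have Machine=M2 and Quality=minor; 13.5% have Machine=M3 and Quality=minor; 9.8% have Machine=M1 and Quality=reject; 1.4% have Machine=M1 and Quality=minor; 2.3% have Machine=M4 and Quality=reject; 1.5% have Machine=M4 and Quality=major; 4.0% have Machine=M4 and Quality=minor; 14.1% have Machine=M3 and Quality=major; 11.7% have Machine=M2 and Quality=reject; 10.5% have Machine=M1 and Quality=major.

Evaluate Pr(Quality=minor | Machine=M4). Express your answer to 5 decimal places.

P(Machine=M4) = 0.040 + 0.015 + 0.023 = 0.078.
P(Quality=minor | Machine=M4) = 0.040/0.078 = 0.51282.

0.51282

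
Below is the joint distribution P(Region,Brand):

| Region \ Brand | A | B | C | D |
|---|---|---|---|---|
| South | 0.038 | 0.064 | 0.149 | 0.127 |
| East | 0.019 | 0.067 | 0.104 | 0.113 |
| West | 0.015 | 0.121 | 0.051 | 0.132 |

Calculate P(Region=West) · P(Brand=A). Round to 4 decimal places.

P(Region=West) = 0.015 + 0.121 + 0.051 + 0.132 = 0.319.
P(Brand=A) = 0.038 + 0.019 + 0.015 = 0.072.
Product: 0.319 × 0.072 = 0.0230.

0.0230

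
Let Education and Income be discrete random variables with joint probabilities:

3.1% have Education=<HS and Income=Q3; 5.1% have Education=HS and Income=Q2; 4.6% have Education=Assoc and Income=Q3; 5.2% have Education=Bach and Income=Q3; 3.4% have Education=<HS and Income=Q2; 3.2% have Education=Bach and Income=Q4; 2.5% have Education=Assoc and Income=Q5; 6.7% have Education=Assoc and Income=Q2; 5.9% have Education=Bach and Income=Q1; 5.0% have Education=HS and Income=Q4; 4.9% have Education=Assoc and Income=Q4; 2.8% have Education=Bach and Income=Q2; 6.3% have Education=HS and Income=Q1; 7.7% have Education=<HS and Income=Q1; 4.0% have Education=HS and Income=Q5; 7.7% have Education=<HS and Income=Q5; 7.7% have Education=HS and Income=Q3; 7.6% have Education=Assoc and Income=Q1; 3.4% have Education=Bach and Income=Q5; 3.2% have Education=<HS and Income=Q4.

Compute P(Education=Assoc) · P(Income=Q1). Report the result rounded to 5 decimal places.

0.07233

P(Education=Assoc) = 0.076 + 0.067 + 0.046 + 0.049 + 0.025 = 0.263.
P(Income=Q1) = 0.077 + 0.063 + 0.076 + 0.059 = 0.275.
Product: 0.263 × 0.275 = 0.07233.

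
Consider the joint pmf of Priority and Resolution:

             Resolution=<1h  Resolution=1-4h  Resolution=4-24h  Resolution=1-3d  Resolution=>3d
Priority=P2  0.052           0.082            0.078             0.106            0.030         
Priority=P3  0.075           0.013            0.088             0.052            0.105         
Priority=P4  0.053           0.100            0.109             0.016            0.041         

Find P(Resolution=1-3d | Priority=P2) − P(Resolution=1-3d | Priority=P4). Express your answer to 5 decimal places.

0.25444

P(Priority=P2) = 0.052 + 0.082 + 0.078 + 0.106 + 0.030 = 0.348; P(Resolution=1-3d | Priority=P2) = 0.106/0.348 = 0.304598.
P(Priority=P4) = 0.053 + 0.100 + 0.109 + 0.016 + 0.041 = 0.319; P(Resolution=1-3d | Priority=P4) = 0.016/0.319 = 0.050157.
Difference = 0.25444.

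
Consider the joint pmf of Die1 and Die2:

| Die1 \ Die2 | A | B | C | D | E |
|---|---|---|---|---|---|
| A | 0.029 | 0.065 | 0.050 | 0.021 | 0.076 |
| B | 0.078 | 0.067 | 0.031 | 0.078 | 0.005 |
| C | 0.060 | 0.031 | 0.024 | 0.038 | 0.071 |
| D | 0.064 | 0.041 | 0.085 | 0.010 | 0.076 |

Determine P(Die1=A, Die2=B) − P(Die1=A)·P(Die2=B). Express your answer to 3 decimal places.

0.016

P(Die1=A) = 0.029 + 0.065 + 0.050 + 0.021 + 0.076 = 0.241.
P(Die2=B) = 0.065 + 0.067 + 0.031 + 0.041 = 0.204.
P(Die1=A, Die2=B) − P(Die1=A)P(Die2=B) = 0.065 − 0.241×0.204 = 0.016.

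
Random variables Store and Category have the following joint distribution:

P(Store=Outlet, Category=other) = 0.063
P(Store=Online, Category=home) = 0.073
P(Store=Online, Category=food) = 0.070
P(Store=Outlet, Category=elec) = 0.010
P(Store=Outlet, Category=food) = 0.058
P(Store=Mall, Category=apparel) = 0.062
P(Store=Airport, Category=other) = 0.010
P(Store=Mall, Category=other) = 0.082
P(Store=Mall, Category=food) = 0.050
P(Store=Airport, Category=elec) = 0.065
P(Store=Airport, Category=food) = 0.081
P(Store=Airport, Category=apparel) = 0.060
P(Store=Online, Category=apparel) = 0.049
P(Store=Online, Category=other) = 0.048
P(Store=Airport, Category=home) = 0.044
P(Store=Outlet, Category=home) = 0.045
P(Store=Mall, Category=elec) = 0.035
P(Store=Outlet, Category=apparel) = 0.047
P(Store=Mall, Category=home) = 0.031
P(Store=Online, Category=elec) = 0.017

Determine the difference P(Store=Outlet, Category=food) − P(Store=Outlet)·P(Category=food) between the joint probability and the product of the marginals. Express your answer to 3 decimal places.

0.000

P(Store=Outlet) = 0.058 + 0.047 + 0.010 + 0.045 + 0.063 = 0.223.
P(Category=food) = 0.050 + 0.081 + 0.058 + 0.070 = 0.259.
P(Store=Outlet, Category=food) − P(Store=Outlet)P(Category=food) = 0.058 − 0.223×0.259 = 0.000.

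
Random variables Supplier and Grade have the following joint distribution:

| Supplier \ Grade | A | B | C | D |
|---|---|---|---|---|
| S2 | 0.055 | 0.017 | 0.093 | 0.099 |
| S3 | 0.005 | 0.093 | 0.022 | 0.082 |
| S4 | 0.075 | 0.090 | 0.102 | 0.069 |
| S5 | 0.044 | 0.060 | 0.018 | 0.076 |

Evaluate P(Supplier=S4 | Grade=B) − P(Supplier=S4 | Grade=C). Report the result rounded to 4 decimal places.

P(Grade=B) = 0.017 + 0.093 + 0.090 + 0.060 = 0.260; P(Supplier=S4 | Grade=B) = 0.090/0.260 = 0.34615.
P(Grade=C) = 0.093 + 0.022 + 0.102 + 0.018 = 0.235; P(Supplier=S4 | Grade=C) = 0.102/0.235 = 0.43404.
Difference = -0.0879.

-0.0879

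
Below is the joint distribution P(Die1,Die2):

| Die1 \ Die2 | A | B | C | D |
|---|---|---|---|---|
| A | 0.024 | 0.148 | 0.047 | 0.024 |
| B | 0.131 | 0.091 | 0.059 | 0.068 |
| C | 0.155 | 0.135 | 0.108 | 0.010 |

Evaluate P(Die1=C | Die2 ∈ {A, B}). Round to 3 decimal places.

P(Die2=A) = 0.024 + 0.131 + 0.155 = 0.310.
P(Die2=B) = 0.148 + 0.091 + 0.135 = 0.374.
P(Die2 ∈ {A, B}) = 0.310 + 0.374 = 0.684; P(Die1=C, Die2 ∈ {A, B}) = 0.155 + 0.135 = 0.290.
P(Die1=C | Die2 ∈ {A, B}) = 0.290/0.684 = 0.424.

0.424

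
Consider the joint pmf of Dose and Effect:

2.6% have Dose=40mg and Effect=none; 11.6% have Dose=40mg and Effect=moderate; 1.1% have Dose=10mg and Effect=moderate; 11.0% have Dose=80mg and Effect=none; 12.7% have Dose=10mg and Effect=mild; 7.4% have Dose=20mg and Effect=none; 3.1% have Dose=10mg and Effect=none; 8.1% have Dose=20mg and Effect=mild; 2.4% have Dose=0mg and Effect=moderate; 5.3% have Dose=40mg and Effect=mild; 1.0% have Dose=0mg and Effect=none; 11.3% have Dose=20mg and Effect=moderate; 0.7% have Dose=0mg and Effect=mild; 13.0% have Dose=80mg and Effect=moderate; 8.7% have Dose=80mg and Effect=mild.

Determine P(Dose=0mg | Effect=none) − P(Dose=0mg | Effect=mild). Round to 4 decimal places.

P(Effect=none) = 0.010 + 0.031 + 0.074 + 0.026 + 0.110 = 0.251; P(Dose=0mg | Effect=none) = 0.010/0.251 = 0.03984.
P(Effect=mild) = 0.007 + 0.127 + 0.081 + 0.053 + 0.087 = 0.355; P(Dose=0mg | Effect=mild) = 0.007/0.355 = 0.01972.
Difference = 0.0201.

0.0201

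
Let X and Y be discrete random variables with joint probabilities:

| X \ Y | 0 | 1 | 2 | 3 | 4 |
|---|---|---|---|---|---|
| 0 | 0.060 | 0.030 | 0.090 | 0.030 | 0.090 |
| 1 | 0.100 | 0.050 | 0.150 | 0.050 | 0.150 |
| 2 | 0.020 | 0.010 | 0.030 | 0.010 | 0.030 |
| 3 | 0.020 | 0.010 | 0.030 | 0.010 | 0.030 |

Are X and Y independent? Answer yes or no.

Every cell satisfies P(X,Y) = P(X)·P(Y). For instance P(X=0) = 0.300, P(Y=1) = 0.100, and 0.300×0.100 = 0.030 matches the joint entry. So X and Y are independent.

yes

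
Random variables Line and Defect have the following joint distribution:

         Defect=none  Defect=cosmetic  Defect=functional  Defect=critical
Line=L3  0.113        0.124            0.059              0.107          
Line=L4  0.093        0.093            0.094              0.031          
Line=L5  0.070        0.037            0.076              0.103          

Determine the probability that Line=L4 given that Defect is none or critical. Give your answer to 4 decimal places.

0.2398

P(Defect=none) = 0.113 + 0.093 + 0.070 = 0.276.
P(Defect=critical) = 0.107 + 0.031 + 0.103 = 0.241.
P(Defect ∈ {none, critical}) = 0.276 + 0.241 = 0.517; P(Line=L4, Defect ∈ {none, critical}) = 0.093 + 0.031 = 0.124.
P(Line=L4 | Defect ∈ {none, critical}) = 0.124/0.517 = 0.2398.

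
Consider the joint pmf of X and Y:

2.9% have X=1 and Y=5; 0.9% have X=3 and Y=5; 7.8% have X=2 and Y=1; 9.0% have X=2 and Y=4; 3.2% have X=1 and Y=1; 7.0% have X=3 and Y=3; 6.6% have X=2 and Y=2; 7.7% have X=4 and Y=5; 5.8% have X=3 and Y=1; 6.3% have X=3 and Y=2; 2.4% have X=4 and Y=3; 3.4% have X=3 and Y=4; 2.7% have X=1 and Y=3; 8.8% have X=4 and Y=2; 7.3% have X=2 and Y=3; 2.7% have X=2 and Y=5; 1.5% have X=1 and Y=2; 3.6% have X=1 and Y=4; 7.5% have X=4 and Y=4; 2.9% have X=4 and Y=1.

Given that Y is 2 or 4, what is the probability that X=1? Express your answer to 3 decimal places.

P(Y=2) = 0.015 + 0.066 + 0.063 + 0.088 = 0.232.
P(Y=4) = 0.036 + 0.090 + 0.034 + 0.075 = 0.235.
P(Y ∈ {2, 4}) = 0.232 + 0.235 = 0.467; P(X=1, Y ∈ {2, 4}) = 0.015 + 0.036 = 0.051.
P(X=1 | Y ∈ {2, 4}) = 0.051/0.467 = 0.109.

0.109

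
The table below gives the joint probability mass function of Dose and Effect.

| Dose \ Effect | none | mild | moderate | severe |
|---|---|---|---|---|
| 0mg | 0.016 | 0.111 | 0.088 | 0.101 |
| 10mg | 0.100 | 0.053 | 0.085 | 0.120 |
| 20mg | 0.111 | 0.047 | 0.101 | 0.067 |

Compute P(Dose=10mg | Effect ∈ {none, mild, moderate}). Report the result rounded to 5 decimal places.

P(Effect=none) = 0.016 + 0.100 + 0.111 = 0.227.
P(Effect=mild) = 0.111 + 0.053 + 0.047 = 0.211.
P(Effect=moderate) = 0.088 + 0.085 + 0.101 = 0.274.
P(Effect ∈ {none, mild, moderate}) = 0.227 + 0.211 + 0.274 = 0.712; P(Dose=10mg, Effect ∈ {none, mild, moderate}) = 0.100 + 0.053 + 0.085 = 0.238.
P(Dose=10mg | Effect ∈ {none, mild, moderate}) = 0.238/0.712 = 0.33427.

0.33427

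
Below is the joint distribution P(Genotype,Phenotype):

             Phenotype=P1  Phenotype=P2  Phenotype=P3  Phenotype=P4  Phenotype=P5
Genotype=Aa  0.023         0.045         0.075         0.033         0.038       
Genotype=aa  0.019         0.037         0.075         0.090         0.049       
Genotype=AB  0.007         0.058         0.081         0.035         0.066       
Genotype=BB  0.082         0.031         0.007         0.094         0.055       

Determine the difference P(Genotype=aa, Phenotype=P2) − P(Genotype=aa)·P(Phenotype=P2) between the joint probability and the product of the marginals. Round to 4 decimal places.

-0.0092

P(Genotype=aa) = 0.019 + 0.037 + 0.075 + 0.090 + 0.049 = 0.270.
P(Phenotype=P2) = 0.045 + 0.037 + 0.058 + 0.031 = 0.171.
P(Genotype=aa, Phenotype=P2) − P(Genotype=aa)P(Phenotype=P2) = 0.037 − 0.270×0.171 = -0.0092.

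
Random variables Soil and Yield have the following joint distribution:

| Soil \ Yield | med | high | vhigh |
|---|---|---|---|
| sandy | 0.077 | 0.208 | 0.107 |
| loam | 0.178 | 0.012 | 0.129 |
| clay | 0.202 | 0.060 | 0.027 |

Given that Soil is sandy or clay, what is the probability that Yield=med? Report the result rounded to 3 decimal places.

0.410

P(Soil=sandy) = 0.077 + 0.208 + 0.107 = 0.392.
P(Soil=clay) = 0.202 + 0.060 + 0.027 = 0.289.
P(Soil ∈ {sandy, clay}) = 0.392 + 0.289 = 0.681; P(Yield=med, Soil ∈ {sandy, clay}) = 0.077 + 0.202 = 0.279.
P(Yield=med | Soil ∈ {sandy, clay}) = 0.279/0.681 = 0.410.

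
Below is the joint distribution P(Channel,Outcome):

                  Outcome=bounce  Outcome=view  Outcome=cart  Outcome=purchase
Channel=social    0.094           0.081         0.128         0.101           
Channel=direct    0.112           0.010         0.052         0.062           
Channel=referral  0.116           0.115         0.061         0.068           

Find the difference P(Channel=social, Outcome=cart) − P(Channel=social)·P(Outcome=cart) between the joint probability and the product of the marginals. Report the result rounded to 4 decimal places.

0.0306

P(Channel=social) = 0.094 + 0.081 + 0.128 + 0.101 = 0.404.
P(Outcome=cart) = 0.128 + 0.052 + 0.061 = 0.241.
P(Channel=social, Outcome=cart) − P(Channel=social)P(Outcome=cart) = 0.128 − 0.404×0.241 = 0.0306.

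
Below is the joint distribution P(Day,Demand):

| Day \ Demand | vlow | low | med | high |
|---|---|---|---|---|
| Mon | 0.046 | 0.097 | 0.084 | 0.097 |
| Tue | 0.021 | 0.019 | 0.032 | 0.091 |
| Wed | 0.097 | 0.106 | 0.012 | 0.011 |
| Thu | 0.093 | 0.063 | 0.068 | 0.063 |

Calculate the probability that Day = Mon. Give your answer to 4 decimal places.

0.3240

P(Day=Mon) = 0.046 + 0.097 + 0.084 + 0.097 = 0.324.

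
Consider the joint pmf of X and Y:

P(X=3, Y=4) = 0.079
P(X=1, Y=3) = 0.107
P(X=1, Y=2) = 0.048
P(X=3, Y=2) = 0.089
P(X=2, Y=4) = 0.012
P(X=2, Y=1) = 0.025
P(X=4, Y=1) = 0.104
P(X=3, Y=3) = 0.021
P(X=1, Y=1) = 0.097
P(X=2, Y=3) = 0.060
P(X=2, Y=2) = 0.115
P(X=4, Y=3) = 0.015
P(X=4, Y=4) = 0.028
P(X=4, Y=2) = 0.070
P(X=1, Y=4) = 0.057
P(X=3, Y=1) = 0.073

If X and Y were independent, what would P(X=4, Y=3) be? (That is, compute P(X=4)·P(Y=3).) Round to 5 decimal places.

P(X=4) = 0.104 + 0.070 + 0.015 + 0.028 = 0.217.
P(Y=3) = 0.107 + 0.060 + 0.021 + 0.015 = 0.203.
Product: 0.217 × 0.203 = 0.04405.

0.04405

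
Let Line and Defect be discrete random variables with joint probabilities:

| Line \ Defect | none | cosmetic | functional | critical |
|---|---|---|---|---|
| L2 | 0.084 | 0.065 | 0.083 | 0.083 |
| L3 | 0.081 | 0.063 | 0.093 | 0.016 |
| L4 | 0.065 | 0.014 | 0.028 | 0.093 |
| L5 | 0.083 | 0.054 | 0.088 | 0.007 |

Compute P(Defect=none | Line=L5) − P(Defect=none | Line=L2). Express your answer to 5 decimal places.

P(Line=L5) = 0.083 + 0.054 + 0.088 + 0.007 = 0.232; P(Defect=none | Line=L5) = 0.083/0.232 = 0.357759.
P(Line=L2) = 0.084 + 0.065 + 0.083 + 0.083 = 0.315; P(Defect=none | Line=L2) = 0.084/0.315 = 0.266667.
Difference = 0.09109.

0.09109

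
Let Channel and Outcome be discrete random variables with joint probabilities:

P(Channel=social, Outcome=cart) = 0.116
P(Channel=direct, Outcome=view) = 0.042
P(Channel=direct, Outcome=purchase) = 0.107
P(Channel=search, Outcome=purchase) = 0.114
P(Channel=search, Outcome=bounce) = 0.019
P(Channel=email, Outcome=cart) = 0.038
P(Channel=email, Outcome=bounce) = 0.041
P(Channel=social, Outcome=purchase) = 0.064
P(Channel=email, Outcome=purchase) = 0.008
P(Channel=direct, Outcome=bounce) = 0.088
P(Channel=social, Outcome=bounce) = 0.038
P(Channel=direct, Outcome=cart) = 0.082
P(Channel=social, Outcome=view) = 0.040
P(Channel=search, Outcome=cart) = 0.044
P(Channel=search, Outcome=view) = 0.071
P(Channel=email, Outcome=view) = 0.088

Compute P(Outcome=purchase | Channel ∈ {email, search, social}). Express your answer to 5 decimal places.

0.27313

P(Channel=email) = 0.041 + 0.088 + 0.038 + 0.008 = 0.175.
P(Channel=search) = 0.019 + 0.071 + 0.044 + 0.114 = 0.248.
P(Channel=social) = 0.038 + 0.040 + 0.116 + 0.064 = 0.258.
P(Channel ∈ {email, search, social}) = 0.175 + 0.248 + 0.258 = 0.681; P(Outcome=purchase, Channel ∈ {email, search, social}) = 0.008 + 0.114 + 0.064 = 0.186.
P(Outcome=purchase | Channel ∈ {email, search, social}) = 0.186/0.681 = 0.27313.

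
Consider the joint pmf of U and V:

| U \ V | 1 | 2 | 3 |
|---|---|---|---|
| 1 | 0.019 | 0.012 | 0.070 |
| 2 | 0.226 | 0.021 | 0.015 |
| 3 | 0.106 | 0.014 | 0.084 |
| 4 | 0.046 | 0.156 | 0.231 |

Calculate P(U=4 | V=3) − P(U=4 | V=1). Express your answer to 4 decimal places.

0.4616

P(V=3) = 0.070 + 0.015 + 0.084 + 0.231 = 0.400; P(U=4 | V=3) = 0.231/0.400 = 0.57750.
P(V=1) = 0.019 + 0.226 + 0.106 + 0.046 = 0.397; P(U=4 | V=1) = 0.046/0.397 = 0.11587.
Difference = 0.4616.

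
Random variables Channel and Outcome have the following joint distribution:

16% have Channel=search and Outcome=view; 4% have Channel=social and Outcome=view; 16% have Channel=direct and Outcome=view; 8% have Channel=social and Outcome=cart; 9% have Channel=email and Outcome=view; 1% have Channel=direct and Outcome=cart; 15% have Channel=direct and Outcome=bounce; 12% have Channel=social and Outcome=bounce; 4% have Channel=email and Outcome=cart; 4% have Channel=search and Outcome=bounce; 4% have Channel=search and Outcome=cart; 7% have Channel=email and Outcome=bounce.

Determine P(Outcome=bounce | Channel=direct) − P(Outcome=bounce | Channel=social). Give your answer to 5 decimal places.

P(Channel=direct) = 0.15 + 0.16 + 0.01 = 0.32; P(Outcome=bounce | Channel=direct) = 0.15/0.32 = 0.468750.
P(Channel=social) = 0.12 + 0.04 + 0.08 = 0.24; P(Outcome=bounce | Channel=social) = 0.12/0.24 = 0.500000.
Difference = -0.03125.

-0.03125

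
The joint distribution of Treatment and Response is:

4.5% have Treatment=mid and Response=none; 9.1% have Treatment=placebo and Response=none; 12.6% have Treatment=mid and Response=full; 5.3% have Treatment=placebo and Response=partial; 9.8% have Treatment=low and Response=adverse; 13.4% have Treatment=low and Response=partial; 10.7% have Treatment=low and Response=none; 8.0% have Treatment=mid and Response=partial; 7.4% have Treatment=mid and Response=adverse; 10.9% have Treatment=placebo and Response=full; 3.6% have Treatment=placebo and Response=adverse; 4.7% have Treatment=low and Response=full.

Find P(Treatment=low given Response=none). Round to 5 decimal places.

0.44033

P(Response=none) = 0.091 + 0.107 + 0.045 = 0.243.
P(Treatment=low | Response=none) = 0.107/0.243 = 0.44033.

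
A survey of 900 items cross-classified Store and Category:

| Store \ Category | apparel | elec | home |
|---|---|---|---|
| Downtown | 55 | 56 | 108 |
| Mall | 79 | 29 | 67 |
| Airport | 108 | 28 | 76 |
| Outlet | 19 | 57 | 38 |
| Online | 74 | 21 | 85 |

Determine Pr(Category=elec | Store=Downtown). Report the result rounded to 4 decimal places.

0.2557

Total with Store=Downtown: 55 + 56 + 108 = 219.
P(Category=elec | Store=Downtown) = 56/219 = 0.2557.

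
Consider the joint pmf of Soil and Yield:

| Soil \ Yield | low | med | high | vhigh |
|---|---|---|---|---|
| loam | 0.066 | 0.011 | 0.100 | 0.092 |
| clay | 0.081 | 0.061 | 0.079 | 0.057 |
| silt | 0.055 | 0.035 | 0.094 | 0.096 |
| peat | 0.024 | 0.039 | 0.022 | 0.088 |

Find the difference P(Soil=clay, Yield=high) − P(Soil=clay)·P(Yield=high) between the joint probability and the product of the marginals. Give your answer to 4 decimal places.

-0.0030

P(Soil=clay) = 0.081 + 0.061 + 0.079 + 0.057 = 0.278.
P(Yield=high) = 0.100 + 0.079 + 0.094 + 0.022 = 0.295.
P(Soil=clay, Yield=high) − P(Soil=clay)P(Yield=high) = 0.079 − 0.278×0.295 = -0.0030.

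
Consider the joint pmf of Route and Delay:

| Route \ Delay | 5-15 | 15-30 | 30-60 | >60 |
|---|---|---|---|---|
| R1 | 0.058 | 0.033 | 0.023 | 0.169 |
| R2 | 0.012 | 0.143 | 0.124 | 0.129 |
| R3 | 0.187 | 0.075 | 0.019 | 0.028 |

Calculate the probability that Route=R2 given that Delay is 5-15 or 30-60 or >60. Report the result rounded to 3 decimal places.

P(Delay=5-15) = 0.058 + 0.012 + 0.187 = 0.257.
P(Delay=30-60) = 0.023 + 0.124 + 0.019 = 0.166.
P(Delay=>60) = 0.169 + 0.129 + 0.028 = 0.326.
P(Delay ∈ {5-15, 30-60, >60}) = 0.257 + 0.166 + 0.326 = 0.749; P(Route=R2, Delay ∈ {5-15, 30-60, >60}) = 0.012 + 0.124 + 0.129 = 0.265.
P(Route=R2 | Delay ∈ {5-15, 30-60, >60}) = 0.265/0.749 = 0.354.

0.354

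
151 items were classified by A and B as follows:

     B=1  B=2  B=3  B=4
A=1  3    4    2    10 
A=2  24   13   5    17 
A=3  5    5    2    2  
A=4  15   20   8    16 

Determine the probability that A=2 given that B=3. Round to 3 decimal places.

0.294

Total with B=3: 2 + 5 + 2 + 8 = 17.
P(A=2 | B=3) = 5/17 = 0.294.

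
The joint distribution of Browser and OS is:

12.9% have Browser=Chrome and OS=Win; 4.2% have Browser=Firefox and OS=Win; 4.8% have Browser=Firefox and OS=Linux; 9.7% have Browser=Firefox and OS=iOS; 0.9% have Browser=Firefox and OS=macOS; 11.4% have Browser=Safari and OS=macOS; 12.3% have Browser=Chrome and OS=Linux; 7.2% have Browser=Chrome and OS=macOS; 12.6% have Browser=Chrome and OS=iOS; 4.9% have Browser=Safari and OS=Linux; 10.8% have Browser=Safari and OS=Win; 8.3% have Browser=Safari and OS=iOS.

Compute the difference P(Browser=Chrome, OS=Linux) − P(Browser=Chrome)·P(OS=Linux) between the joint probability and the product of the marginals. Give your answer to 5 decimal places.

0.02400

P(Browser=Chrome) = 0.129 + 0.072 + 0.123 + 0.126 = 0.450.
P(OS=Linux) = 0.123 + 0.048 + 0.049 = 0.220.
P(Browser=Chrome, OS=Linux) − P(Browser=Chrome)P(OS=Linux) = 0.123 − 0.450×0.220 = 0.02400.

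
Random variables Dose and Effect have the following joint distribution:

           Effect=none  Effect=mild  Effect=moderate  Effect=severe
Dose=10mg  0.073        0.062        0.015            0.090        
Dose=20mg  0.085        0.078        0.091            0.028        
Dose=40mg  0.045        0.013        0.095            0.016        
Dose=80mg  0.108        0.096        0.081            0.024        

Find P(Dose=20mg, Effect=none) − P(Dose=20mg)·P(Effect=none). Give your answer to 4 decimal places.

P(Dose=20mg) = 0.085 + 0.078 + 0.091 + 0.028 = 0.282.
P(Effect=none) = 0.073 + 0.085 + 0.045 + 0.108 = 0.311.
P(Dose=20mg, Effect=none) − P(Dose=20mg)P(Effect=none) = 0.085 − 0.282×0.311 = -0.0027.

-0.0027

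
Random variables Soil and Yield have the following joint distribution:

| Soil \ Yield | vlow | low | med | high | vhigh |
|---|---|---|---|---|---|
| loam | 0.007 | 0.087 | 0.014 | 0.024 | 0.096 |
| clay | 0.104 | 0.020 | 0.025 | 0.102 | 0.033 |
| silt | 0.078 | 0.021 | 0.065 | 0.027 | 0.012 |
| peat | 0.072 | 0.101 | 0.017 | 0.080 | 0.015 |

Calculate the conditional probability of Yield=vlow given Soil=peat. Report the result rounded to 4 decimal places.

P(Soil=peat) = 0.072 + 0.101 + 0.017 + 0.080 + 0.015 = 0.285.
P(Yield=vlow | Soil=peat) = 0.072/0.285 = 0.2526.

0.2526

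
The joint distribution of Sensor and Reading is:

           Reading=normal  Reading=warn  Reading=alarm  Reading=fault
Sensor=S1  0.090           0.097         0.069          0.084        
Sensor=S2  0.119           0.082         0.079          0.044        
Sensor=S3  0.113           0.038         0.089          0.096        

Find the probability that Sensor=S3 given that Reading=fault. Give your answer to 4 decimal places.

0.4286

P(Reading=fault) = 0.084 + 0.044 + 0.096 = 0.224.
P(Sensor=S3 | Reading=fault) = 0.096/0.224 = 0.4286.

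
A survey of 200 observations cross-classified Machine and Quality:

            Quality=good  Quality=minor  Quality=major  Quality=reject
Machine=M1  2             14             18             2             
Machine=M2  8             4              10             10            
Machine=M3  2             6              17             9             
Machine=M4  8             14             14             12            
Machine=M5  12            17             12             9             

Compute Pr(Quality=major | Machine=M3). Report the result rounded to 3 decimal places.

Total with Machine=M3: 2 + 6 + 17 + 9 = 34.
P(Quality=major | Machine=M3) = 17/34 = 0.500.

0.500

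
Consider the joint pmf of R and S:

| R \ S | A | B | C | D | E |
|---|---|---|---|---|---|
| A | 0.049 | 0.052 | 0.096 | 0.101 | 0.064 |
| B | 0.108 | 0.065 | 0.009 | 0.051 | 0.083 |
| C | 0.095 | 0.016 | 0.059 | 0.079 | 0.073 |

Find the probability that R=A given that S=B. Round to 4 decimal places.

0.3910

P(S=B) = 0.052 + 0.065 + 0.016 = 0.133.
P(R=A | S=B) = 0.052/0.133 = 0.3910.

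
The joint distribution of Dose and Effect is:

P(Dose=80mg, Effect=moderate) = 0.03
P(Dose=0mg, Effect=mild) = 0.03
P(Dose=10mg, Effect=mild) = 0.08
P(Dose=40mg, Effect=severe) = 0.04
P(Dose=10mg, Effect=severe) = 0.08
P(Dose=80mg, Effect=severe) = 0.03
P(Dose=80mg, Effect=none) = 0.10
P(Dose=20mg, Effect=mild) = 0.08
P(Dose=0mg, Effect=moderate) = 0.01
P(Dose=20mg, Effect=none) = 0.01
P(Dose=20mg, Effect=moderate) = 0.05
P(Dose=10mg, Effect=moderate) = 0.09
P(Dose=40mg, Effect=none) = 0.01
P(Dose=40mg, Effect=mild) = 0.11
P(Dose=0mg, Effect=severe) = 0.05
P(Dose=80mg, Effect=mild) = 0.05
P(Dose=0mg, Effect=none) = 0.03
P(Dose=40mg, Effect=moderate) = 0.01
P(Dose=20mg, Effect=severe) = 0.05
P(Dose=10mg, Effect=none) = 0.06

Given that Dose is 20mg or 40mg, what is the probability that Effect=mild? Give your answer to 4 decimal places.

0.5278

P(Dose=20mg) = 0.01 + 0.08 + 0.05 + 0.05 = 0.19.
P(Dose=40mg) = 0.01 + 0.11 + 0.01 + 0.04 = 0.17.
P(Dose ∈ {20mg, 40mg}) = 0.19 + 0.17 = 0.36; P(Effect=mild, Dose ∈ {20mg, 40mg}) = 0.08 + 0.11 = 0.19.
P(Effect=mild | Dose ∈ {20mg, 40mg}) = 0.19/0.36 = 0.5278.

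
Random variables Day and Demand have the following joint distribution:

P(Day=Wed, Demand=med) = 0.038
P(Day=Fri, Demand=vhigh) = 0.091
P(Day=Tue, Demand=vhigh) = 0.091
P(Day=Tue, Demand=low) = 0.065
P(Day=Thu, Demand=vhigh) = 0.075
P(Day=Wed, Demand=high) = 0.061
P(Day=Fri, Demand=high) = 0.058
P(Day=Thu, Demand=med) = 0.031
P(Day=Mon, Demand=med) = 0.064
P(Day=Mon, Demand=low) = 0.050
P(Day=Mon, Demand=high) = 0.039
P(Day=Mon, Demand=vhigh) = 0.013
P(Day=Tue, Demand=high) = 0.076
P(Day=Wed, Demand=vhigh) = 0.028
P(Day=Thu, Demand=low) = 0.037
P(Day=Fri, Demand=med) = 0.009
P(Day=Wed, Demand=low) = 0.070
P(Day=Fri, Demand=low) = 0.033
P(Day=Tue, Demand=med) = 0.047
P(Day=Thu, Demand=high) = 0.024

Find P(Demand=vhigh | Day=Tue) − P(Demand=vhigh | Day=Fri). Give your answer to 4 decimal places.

-0.1503

P(Day=Tue) = 0.065 + 0.047 + 0.076 + 0.091 = 0.279; P(Demand=vhigh | Day=Tue) = 0.091/0.279 = 0.32616.
P(Day=Fri) = 0.033 + 0.009 + 0.058 + 0.091 = 0.191; P(Demand=vhigh | Day=Fri) = 0.091/0.191 = 0.47644.
Difference = -0.1503.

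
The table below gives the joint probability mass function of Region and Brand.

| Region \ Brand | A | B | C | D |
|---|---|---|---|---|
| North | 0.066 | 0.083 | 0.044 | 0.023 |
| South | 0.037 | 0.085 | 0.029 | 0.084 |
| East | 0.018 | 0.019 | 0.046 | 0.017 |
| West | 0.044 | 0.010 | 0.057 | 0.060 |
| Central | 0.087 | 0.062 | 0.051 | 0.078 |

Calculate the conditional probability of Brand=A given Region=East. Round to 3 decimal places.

P(Region=East) = 0.018 + 0.019 + 0.046 + 0.017 = 0.100.
P(Brand=A | Region=East) = 0.018/0.100 = 0.180.

0.180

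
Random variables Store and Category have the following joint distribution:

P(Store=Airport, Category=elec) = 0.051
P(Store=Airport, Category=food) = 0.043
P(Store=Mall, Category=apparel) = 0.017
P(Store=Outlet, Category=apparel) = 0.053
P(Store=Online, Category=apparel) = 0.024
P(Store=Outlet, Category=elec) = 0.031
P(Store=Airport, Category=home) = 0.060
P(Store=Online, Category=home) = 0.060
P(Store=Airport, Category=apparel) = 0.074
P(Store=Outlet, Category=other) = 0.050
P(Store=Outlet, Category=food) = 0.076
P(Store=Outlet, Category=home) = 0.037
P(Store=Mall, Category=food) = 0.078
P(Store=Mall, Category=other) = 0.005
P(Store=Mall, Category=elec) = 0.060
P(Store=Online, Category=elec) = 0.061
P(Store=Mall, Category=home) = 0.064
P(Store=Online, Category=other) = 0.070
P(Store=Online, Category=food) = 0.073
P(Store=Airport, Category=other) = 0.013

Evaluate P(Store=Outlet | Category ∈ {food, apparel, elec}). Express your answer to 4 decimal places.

P(Category=food) = 0.078 + 0.043 + 0.076 + 0.073 = 0.270.
P(Category=apparel) = 0.017 + 0.074 + 0.053 + 0.024 = 0.168.
P(Category=elec) = 0.060 + 0.051 + 0.031 + 0.061 = 0.203.
P(Category ∈ {food, apparel, elec}) = 0.270 + 0.168 + 0.203 = 0.641; P(Store=Outlet, Category ∈ {food, apparel, elec}) = 0.076 + 0.053 + 0.031 = 0.160.
P(Store=Outlet | Category ∈ {food, apparel, elec}) = 0.160/0.641 = 0.2496.

0.2496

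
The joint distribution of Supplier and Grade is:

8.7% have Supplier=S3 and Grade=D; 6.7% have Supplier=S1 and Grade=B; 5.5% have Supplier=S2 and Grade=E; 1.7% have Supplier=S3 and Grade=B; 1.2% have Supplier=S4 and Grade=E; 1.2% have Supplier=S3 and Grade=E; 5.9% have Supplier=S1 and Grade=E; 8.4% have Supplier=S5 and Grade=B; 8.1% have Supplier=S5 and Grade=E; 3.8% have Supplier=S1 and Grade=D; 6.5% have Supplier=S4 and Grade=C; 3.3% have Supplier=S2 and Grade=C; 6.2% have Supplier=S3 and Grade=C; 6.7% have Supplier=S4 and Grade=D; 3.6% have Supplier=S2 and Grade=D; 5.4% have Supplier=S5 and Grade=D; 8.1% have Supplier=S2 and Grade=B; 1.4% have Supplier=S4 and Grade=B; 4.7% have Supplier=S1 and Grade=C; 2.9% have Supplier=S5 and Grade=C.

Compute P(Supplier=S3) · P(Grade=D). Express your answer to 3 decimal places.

0.050

P(Supplier=S3) = 0.017 + 0.062 + 0.087 + 0.012 = 0.178.
P(Grade=D) = 0.038 + 0.036 + 0.087 + 0.067 + 0.054 = 0.282.
Product: 0.178 × 0.282 = 0.050.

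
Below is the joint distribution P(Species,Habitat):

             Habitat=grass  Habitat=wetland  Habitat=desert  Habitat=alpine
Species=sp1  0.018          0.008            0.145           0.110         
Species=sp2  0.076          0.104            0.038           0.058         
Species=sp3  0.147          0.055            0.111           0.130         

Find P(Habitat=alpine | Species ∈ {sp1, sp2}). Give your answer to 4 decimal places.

0.3016

P(Species=sp1) = 0.018 + 0.008 + 0.145 + 0.110 = 0.281.
P(Species=sp2) = 0.076 + 0.104 + 0.038 + 0.058 = 0.276.
P(Species ∈ {sp1, sp2}) = 0.281 + 0.276 = 0.557; P(Habitat=alpine, Species ∈ {sp1, sp2}) = 0.110 + 0.058 = 0.168.
P(Habitat=alpine | Species ∈ {sp1, sp2}) = 0.168/0.557 = 0.3016.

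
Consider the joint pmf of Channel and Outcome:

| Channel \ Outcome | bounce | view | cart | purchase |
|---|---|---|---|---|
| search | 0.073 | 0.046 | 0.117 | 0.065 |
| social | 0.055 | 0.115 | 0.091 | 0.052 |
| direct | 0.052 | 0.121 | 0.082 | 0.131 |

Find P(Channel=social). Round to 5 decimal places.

0.31300

P(Channel=social) = 0.055 + 0.115 + 0.091 + 0.052 = 0.313.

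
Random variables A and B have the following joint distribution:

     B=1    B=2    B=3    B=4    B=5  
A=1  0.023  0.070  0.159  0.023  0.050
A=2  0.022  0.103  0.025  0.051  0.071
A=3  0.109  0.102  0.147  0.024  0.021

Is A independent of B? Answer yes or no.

no

P(A=2) = 0.272 and P(B=3) = 0.331, so their product is 0.09003, but P(A=2, B=3) = 0.025. Since these differ, A and B are not independent.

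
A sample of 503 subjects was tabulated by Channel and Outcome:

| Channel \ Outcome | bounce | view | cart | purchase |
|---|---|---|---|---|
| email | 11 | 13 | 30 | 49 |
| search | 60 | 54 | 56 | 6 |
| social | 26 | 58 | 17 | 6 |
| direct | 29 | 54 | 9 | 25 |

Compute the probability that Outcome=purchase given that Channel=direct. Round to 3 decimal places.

0.214

Total with Channel=direct: 29 + 54 + 9 + 25 = 117.
P(Outcome=purchase | Channel=direct) = 25/117 = 0.214.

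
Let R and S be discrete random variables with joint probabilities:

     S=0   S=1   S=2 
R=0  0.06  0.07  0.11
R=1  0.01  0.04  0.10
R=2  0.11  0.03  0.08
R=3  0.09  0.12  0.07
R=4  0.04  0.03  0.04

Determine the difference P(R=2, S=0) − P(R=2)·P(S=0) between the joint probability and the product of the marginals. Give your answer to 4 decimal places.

0.0418

P(R=2) = 0.11 + 0.03 + 0.08 = 0.22.
P(S=0) = 0.06 + 0.01 + 0.11 + 0.09 + 0.04 = 0.31.
P(R=2, S=0) − P(R=2)P(S=0) = 0.11 − 0.22×0.31 = 0.0418.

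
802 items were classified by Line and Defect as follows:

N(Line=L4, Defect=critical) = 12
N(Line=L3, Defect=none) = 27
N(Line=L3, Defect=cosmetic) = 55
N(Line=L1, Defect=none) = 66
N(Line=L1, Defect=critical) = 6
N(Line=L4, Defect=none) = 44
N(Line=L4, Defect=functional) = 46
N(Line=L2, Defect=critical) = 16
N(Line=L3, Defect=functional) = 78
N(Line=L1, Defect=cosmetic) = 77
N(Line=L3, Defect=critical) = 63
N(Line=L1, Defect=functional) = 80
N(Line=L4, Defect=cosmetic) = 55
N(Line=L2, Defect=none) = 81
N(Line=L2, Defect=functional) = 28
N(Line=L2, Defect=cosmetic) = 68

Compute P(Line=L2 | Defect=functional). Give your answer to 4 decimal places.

0.1207

Total with Defect=functional: 80 + 28 + 78 + 46 = 232.
P(Line=L2 | Defect=functional) = 28/232 = 0.1207.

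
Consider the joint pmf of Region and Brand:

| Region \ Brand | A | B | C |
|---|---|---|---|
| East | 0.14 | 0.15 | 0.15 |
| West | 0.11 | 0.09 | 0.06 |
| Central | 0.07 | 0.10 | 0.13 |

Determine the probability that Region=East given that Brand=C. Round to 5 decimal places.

0.44118

P(Brand=C) = 0.15 + 0.06 + 0.13 = 0.34.
P(Region=East | Brand=C) = 0.15/0.34 = 0.44118.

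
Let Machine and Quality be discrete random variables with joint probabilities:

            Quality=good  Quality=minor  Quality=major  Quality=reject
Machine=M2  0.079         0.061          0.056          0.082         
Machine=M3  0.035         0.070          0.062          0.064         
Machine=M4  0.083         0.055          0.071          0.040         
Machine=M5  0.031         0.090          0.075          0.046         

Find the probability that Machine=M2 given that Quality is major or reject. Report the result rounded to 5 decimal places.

P(Quality=major) = 0.056 + 0.062 + 0.071 + 0.075 = 0.264.
P(Quality=reject) = 0.082 + 0.064 + 0.040 + 0.046 = 0.232.
P(Quality ∈ {major, reject}) = 0.264 + 0.232 = 0.496; P(Machine=M2, Quality ∈ {major, reject}) = 0.056 + 0.082 = 0.138.
P(Machine=M2 | Quality ∈ {major, reject}) = 0.138/0.496 = 0.27823.

0.27823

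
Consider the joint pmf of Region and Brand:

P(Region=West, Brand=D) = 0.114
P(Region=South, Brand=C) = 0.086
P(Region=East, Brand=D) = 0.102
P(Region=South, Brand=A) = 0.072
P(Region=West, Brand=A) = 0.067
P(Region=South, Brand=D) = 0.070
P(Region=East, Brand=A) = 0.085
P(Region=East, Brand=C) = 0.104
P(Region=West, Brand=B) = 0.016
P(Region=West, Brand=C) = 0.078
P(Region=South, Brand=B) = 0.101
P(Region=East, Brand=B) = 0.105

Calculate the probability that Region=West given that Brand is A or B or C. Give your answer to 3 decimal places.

P(Brand=A) = 0.072 + 0.085 + 0.067 = 0.224.
P(Brand=B) = 0.101 + 0.105 + 0.016 = 0.222.
P(Brand=C) = 0.086 + 0.104 + 0.078 = 0.268.
P(Brand ∈ {A, B, C}) = 0.224 + 0.222 + 0.268 = 0.714; P(Region=West, Brand ∈ {A, B, C}) = 0.067 + 0.016 + 0.078 = 0.161.
P(Region=West | Brand ∈ {A, B, C}) = 0.161/0.714 = 0.225.

0.225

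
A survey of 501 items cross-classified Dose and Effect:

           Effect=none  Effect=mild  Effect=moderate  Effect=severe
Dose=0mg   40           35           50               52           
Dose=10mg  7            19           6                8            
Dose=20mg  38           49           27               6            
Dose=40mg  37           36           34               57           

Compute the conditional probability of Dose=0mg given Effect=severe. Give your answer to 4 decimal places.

0.4228

Total with Effect=severe: 52 + 8 + 6 + 57 = 123.
P(Dose=0mg | Effect=severe) = 52/123 = 0.4228.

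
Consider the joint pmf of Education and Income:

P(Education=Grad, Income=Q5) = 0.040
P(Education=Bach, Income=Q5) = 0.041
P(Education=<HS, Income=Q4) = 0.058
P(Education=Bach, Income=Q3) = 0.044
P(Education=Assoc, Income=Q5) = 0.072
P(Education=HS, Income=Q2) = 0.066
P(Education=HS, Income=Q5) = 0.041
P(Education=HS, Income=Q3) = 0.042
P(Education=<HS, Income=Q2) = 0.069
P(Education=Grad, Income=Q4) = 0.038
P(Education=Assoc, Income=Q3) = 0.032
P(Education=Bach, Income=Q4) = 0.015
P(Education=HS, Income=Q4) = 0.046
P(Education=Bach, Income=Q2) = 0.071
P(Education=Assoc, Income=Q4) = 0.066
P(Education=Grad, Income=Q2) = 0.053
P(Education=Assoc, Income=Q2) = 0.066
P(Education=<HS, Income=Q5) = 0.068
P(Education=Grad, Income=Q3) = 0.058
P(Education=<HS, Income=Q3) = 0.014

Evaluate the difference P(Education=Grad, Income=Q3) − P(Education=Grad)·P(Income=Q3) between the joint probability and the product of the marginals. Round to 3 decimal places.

0.022

P(Education=Grad) = 0.053 + 0.058 + 0.038 + 0.040 = 0.189.
P(Income=Q3) = 0.014 + 0.042 + 0.032 + 0.044 + 0.058 = 0.190.
P(Education=Grad, Income=Q3) − P(Education=Grad)P(Income=Q3) = 0.058 − 0.189×0.190 = 0.022.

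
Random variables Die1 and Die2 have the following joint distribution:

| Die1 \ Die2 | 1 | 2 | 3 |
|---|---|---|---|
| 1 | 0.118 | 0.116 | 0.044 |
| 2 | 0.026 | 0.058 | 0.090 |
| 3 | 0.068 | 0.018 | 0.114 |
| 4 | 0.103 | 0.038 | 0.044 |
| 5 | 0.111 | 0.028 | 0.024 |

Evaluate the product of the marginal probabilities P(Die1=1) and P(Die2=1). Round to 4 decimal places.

P(Die1=1) = 0.118 + 0.116 + 0.044 = 0.278.
P(Die2=1) = 0.118 + 0.026 + 0.068 + 0.103 + 0.111 = 0.426.
Product: 0.278 × 0.426 = 0.1184.

0.1184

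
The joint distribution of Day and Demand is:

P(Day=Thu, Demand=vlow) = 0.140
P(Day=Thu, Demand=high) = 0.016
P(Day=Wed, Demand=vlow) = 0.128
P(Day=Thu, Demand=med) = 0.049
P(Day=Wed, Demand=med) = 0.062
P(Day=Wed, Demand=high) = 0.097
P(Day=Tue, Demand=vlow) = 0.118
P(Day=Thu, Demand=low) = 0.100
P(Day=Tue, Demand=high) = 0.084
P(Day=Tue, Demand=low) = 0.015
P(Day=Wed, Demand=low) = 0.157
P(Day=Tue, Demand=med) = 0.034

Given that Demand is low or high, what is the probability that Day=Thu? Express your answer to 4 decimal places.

P(Demand=low) = 0.015 + 0.157 + 0.100 = 0.272.
P(Demand=high) = 0.084 + 0.097 + 0.016 = 0.197.
P(Demand ∈ {low, high}) = 0.272 + 0.197 = 0.469; P(Day=Thu, Demand ∈ {low, high}) = 0.100 + 0.016 = 0.116.
P(Day=Thu | Demand ∈ {low, high}) = 0.116/0.469 = 0.2473.

0.2473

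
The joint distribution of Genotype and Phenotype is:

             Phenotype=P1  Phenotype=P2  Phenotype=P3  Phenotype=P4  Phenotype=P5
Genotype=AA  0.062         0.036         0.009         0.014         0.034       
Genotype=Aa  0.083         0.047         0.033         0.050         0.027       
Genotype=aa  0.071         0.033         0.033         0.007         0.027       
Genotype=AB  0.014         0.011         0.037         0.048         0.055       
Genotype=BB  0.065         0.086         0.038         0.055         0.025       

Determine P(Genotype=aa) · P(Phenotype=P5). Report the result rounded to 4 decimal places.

P(Genotype=aa) = 0.071 + 0.033 + 0.033 + 0.007 + 0.027 = 0.171.
P(Phenotype=P5) = 0.034 + 0.027 + 0.027 + 0.055 + 0.025 = 0.168.
Product: 0.171 × 0.168 = 0.0287.

0.0287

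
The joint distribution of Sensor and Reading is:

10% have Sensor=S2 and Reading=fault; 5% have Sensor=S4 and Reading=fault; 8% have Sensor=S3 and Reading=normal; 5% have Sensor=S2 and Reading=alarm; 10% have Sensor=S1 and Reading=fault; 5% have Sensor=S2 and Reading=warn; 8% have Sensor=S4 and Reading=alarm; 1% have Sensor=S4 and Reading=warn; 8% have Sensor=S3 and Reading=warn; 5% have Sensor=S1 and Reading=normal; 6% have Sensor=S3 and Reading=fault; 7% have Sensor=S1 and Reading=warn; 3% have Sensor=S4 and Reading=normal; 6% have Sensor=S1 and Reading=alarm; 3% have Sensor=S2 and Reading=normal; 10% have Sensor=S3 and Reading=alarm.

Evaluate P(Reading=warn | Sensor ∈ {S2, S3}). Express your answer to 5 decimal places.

P(Sensor=S2) = 0.03 + 0.05 + 0.05 + 0.10 = 0.23.
P(Sensor=S3) = 0.08 + 0.08 + 0.10 + 0.06 = 0.32.
P(Sensor ∈ {S2, S3}) = 0.23 + 0.32 = 0.55; P(Reading=warn, Sensor ∈ {S2, S3}) = 0.05 + 0.08 = 0.13.
P(Reading=warn | Sensor ∈ {S2, S3}) = 0.13/0.55 = 0.23636.

0.23636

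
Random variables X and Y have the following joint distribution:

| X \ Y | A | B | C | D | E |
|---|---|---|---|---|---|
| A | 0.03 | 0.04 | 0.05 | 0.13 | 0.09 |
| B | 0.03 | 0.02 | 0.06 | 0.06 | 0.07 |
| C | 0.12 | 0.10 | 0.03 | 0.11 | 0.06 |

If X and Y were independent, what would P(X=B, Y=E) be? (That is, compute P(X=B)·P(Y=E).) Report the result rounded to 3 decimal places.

0.053

P(X=B) = 0.03 + 0.02 + 0.06 + 0.06 + 0.07 = 0.24.
P(Y=E) = 0.09 + 0.07 + 0.06 = 0.22.
Product: 0.24 × 0.22 = 0.053.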